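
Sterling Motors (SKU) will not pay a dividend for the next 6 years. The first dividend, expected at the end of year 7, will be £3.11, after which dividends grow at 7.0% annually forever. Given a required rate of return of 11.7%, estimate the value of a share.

£34.07

Deferred-dividend DDM. At t=6 the remaining stream is a growing perpetuity with first payment D_7 = 3.11.
V_6 = D_7/(r−g) = 3.11/(0.117−0.07) = 66.1702
P₀ = V_6/(1+r)^6 = 66.1702/(1+0.117)^6 = 34.0678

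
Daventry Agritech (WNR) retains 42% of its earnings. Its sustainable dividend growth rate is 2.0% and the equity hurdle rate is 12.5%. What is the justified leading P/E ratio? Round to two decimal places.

5.52

Payout ratio b = 1 − 0.42 = 0.58.
Justified leading P/E = b/(r−g) = 0.58/(0.125−0.02) = 5.5238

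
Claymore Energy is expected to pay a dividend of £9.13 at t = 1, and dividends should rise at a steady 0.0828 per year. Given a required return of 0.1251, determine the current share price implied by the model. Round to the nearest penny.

Gordon growth model: P₀ = D₁/(r − g), with D₁ = 9.13 given directly.
P₀ = 9.1300 / (0.1251 − 0.0828) = 9.1300 / 0.0423 = 215.8392

£215.84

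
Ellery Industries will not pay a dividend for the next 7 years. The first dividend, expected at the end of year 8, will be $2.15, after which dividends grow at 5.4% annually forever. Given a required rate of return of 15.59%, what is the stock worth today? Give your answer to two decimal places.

Deferred-dividend DDM. At t=7 the remaining stream is a growing perpetuity with first payment D_8 = 2.15.
V_7 = D_8/(r−g) = 2.15/(0.1559−0.054) = 21.0991
P₀ = V_7/(1+r)^7 = 21.0991/(1+0.1559)^7 = 7.6528

$7.65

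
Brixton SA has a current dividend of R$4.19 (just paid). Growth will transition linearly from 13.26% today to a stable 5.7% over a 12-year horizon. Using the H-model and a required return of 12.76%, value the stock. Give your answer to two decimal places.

H-model: P₀ = D₀[(1+g_L) + H(g_S−g_L)]/(r−g_L), with H = 12/2 = 6.
P₀ = 4.19 × [(1+0.057) + 6×(0.1326−0.057)] / (0.1276−0.057)
   = 4.19 × 1.5106 / 0.0706 = 89.6518

R$89.65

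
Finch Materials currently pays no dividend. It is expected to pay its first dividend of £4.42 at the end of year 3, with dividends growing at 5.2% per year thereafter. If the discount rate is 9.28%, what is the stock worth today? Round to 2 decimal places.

Deferred-dividend DDM. At t=2 the remaining stream is a growing perpetuity with first payment D_3 = 4.42.
V_2 = D_3/(r−g) = 4.42/(0.0928−0.052) = 108.3333
P₀ = V_2/(1+r)^2 = 108.3333/(1+0.0928)^2 = 90.7153

£90.72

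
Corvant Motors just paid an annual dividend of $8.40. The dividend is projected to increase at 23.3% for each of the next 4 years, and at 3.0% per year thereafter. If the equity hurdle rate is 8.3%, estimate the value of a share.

$321.23

Two-stage DDM. Project D₁…D_4 at 0.233, terminal growth 0.03, discount at r = 0.083.
D_1 = 10.3572
D_2 = 12.7704
D_3 = 15.7459
D_4 = 19.4147
Terminal value at t=4: TV = D_5/(r−g) = 19.9972/(0.083−0.03) = 377.3053
P₀ = 10.3572/(1+0.083)^1 + 12.7704/(1+0.083)^2 + 15.7459/(1+0.083)^3 + 19.4147/(1+0.083)^4 + 377.3053/(1+0.083)^4 = 321.2310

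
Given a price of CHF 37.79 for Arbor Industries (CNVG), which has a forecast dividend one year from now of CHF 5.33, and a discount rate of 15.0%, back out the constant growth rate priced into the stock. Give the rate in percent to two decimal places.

0.90%

From P₀ = D₁/(r − g), the implied growth is g = r − D₁/P₀.
g = 0.15 − 5.33/37.79 = 0.15 − 0.14104 = 0.00896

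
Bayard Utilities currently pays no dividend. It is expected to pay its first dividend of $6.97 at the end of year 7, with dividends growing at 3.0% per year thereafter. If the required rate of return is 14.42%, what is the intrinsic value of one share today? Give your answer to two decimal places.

Deferred-dividend DDM. At t=6 the remaining stream is a growing perpetuity with first payment D_7 = 6.97.
V_6 = D_7/(r−g) = 6.97/(0.1442−0.03) = 61.0333
P₀ = V_6/(1+r)^6 = 61.0333/(1+0.1442)^6 = 27.1991

$27.20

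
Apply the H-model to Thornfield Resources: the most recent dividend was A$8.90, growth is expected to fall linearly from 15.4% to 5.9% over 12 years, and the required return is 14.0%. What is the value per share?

H-model: P₀ = D₀[(1+g_L) + H(g_S−g_L)]/(r−g_L), with H = 12/2 = 6.
P₀ = 8.90 × [(1+0.059) + 6×(0.154−0.059)] / (0.14−0.059)
   = 8.90 × 1.6290 / 0.081 = 178.9889

A$178.99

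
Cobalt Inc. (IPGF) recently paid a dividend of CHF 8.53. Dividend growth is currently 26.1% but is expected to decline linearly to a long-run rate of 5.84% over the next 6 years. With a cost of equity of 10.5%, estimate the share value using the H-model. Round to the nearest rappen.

H-model: P₀ = D₀[(1+g_L) + H(g_S−g_L)]/(r−g_L), with H = 6/2 = 3.
P₀ = 8.53 × [(1+0.0584) + 3×(0.261−0.0584)] / (0.105−0.0584)
   = 8.53 × 1.6662 / 0.0466 = 304.9933

CHF 304.99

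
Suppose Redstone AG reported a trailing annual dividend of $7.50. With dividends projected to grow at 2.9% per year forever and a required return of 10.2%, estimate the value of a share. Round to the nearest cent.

Gordon growth model: P₀ = D₁/(r − g). D₁ = 7.50 × (1 + 0.029) = 7.7175.
P₀ = 7.7175 / (0.102 − 0.029) = 7.7175 / 0.073 = 105.7192

$105.72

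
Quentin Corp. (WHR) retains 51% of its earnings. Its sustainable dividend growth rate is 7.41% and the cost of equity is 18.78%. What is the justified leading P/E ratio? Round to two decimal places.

Payout ratio b = 1 − 0.51 = 0.49.
Justified leading P/E = b/(r−g) = 0.49/(0.1878−0.0741) = 4.3096

4.31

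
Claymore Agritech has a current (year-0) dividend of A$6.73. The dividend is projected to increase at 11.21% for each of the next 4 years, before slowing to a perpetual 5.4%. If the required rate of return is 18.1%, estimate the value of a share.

Two-stage DDM. Project D₁…D_4 at 0.1121, terminal growth 0.054, discount at r = 0.181.
D_1 = 7.4844
D_2 = 8.3234
D_3 = 9.2565
D_4 = 10.2941
Terminal value at t=4: TV = D_5/(r−g) = 10.8500/(0.181−0.054) = 85.4333
P₀ = 7.4844/(1+0.181)^1 + 8.3234/(1+0.181)^2 + 9.2565/(1+0.181)^3 + 10.2941/(1+0.181)^4 + 85.4333/(1+0.181)^4 = 67.1327

A$67.13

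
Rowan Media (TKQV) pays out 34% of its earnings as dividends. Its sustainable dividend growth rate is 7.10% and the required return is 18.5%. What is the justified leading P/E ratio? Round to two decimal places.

2.98

Justified leading P/E = b/(r−g) = 0.34/(0.185−0.071) = 2.9825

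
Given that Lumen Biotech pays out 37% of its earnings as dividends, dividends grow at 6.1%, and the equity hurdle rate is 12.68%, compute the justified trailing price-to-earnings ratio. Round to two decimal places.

Justified trailing P/E = b(1+g)/(r−g) = 0.37×(1+0.061)/(0.1268−0.061) = 5.9661

5.97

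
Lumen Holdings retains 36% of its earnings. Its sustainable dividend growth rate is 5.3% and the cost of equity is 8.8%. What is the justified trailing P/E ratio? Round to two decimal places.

19.25

Payout ratio b = 1 − 0.36 = 0.64.
Justified trailing P/E = b(1+g)/(r−g) = 0.64×(1+0.053)/(0.088−0.053) = 19.2549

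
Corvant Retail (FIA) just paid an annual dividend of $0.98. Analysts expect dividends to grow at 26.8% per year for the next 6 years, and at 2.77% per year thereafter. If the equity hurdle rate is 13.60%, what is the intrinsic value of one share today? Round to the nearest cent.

Two-stage DDM. Project D₁…D_6 at 0.268, terminal growth 0.0277, discount at r = 0.136.
D_1 = 1.2426
D_2 = 1.5757
D_3 = 1.9979
D_4 = 2.5334
D_5 = 3.2123
D_6 = 4.0733
Terminal value at t=6: TV = D_7/(r−g) = 4.1861/(0.136−0.0277) = 38.6527
P₀ = 1.2426/(1+0.136)^1 + 1.5757/(1+0.136)^2 + 1.9979/(1+0.136)^3 + 2.5334/(1+0.136)^4 + 3.2123/(1+0.136)^5 + 4.0733/(1+0.136)^6 + 38.6527/(1+0.136)^6 = 26.7771

$26.78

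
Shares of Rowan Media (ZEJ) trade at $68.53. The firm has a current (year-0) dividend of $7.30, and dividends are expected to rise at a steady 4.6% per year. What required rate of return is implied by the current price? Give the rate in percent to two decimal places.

Rearranging the constant-growth DDM: r = D₁/P₀ + g.
D₁ = 7.30 × (1 + 0.046) = 7.6358.
r = 7.6358 / 68.53 + 0.046 = 0.11142 + 0.046 = 0.15742

15.74%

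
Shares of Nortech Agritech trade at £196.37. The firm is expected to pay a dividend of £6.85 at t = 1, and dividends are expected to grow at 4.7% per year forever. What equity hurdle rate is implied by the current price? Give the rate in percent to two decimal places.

Rearranging the constant-growth DDM: r = D₁/P₀ + g.
r = 6.8500 / 196.37 + 0.047 = 0.03488 + 0.047 = 0.08188

8.19%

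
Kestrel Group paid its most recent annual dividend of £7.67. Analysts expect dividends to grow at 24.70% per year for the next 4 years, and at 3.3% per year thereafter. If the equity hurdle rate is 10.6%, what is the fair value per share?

£217.18

Two-stage DDM. Project D₁…D_4 at 0.247, terminal growth 0.033, discount at r = 0.106.
D_1 = 9.5645
D_2 = 11.9269
D_3 = 14.8729
D_4 = 18.5465
Terminal value at t=4: TV = D_5/(r−g) = 19.1585/(0.106−0.033) = 262.4452
P₀ = 9.5645/(1+0.106)^1 + 11.9269/(1+0.106)^2 + 14.8729/(1+0.106)^3 + 18.5465/(1+0.106)^4 + 262.4452/(1+0.106)^4 = 217.1817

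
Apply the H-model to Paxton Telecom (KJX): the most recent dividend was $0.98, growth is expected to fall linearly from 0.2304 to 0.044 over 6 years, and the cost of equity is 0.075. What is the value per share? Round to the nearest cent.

H-model: P₀ = D₀[(1+g_L) + H(g_S−g_L)]/(r−g_L), with H = 6/2 = 3.
P₀ = 0.98 × [(1+0.044) + 3×(0.2304−0.044)] / (0.075−0.044)
   = 0.98 × 1.6032 / 0.031 = 50.6818

$50.68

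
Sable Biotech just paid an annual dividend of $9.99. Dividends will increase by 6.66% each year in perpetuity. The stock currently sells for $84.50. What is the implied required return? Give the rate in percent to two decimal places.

19.27%

Rearranging the constant-growth DDM: r = D₁/P₀ + g.
D₁ = 9.99 × (1 + 0.0666) = 10.6553.
r = 10.6553 / 84.50 + 0.0666 = 0.12610 + 0.0666 = 0.19270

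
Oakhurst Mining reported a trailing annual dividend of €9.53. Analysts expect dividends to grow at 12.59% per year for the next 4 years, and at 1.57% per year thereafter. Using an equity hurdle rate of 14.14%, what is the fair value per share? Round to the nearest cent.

€109.75

Two-stage DDM. Project D₁…D_4 at 0.1259, terminal growth 0.0157, discount at r = 0.1414.
D_1 = 10.7298
D_2 = 12.0807
D_3 = 13.6017
D_4 = 15.3141
Terminal value at t=4: TV = D_5/(r−g) = 15.5546/(0.1414−0.0157) = 123.7435
P₀ = 10.7298/(1+0.1414)^1 + 12.0807/(1+0.1414)^2 + 13.6017/(1+0.1414)^3 + 15.3141/(1+0.1414)^4 + 123.7435/(1+0.1414)^4 = 109.7506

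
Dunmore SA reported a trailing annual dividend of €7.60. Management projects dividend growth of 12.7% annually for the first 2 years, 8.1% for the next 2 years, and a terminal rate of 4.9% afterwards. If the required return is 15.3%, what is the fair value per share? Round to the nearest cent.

€92.26

Three-stage DDM. Project D₁…D_4; terminal Gordon value at t=4 with g = 0.049; discount at r = 0.153.
D_1 = 8.5652
D_2 = 9.6530
D_3 = 10.4349
D_4 = 11.2801
TV_4 = 11.8328/(0.153−0.049) = 113.7771
P₀ = Σ Dₜ/(1+r)ᵗ + TV_4/(1+r)^4 = 92.2580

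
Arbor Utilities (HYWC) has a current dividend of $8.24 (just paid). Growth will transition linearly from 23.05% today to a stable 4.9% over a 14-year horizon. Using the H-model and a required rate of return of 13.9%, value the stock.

H-model: P₀ = D₀[(1+g_L) + H(g_S−g_L)]/(r−g_L), with H = 14/2 = 7.
P₀ = 8.24 × [(1+0.049) + 7×(0.2305−0.049)] / (0.139−0.049)
   = 8.24 × 2.3195 / 0.09 = 212.3631

$212.36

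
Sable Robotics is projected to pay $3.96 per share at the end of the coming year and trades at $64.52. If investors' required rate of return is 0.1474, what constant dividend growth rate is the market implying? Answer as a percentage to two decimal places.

From P₀ = D₁/(r − g), the implied growth is g = r − D₁/P₀.
g = 0.1474 − 3.96/64.52 = 0.1474 − 0.06138 = 0.08602

8.60%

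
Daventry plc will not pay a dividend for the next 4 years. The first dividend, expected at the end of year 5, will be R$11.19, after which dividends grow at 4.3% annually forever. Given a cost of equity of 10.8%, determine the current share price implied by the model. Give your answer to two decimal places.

Deferred-dividend DDM. At t=4 the remaining stream is a growing perpetuity with first payment D_5 = 11.19.
V_4 = D_5/(r−g) = 11.19/(0.108−0.043) = 172.1538
P₀ = V_4/(1+r)^4 = 172.1538/(1+0.108)^4 = 114.2241

R$114.22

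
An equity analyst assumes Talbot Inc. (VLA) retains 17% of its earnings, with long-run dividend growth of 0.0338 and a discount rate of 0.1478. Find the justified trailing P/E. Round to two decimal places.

Payout ratio b = 1 − 0.17 = 0.83.
Justified trailing P/E = b(1+g)/(r−g) = 0.83×(1+0.0338)/(0.1478−0.0338) = 7.5268

7.53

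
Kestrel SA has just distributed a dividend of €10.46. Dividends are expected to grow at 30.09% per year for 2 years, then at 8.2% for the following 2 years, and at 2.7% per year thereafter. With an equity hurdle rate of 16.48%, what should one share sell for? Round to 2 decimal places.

Three-stage DDM. Project D₁…D_4; terminal Gordon value at t=4 with g = 0.027; discount at r = 0.1648.
D_1 = 13.6074
D_2 = 17.7019
D_3 = 19.1534
D_4 = 20.7240
TV_4 = 21.2836/(0.1648−0.027) = 154.4526
P₀ = Σ Dₜ/(1+r)ᵗ + TV_4/(1+r)^4 = 132.0127

€132.01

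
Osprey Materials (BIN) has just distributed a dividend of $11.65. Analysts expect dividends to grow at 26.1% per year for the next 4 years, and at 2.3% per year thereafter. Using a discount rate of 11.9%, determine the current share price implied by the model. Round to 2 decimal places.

$263.58

Two-stage DDM. Project D₁…D_4 at 0.261, terminal growth 0.023, discount at r = 0.119.
D_1 = 14.6907
D_2 = 18.5249
D_3 = 23.3599
D_4 = 29.4568
Terminal value at t=4: TV = D_5/(r−g) = 30.1344/(0.119−0.023) = 313.8995
P₀ = 14.6907/(1+0.119)^1 + 18.5249/(1+0.119)^2 + 23.3599/(1+0.119)^3 + 29.4568/(1+0.119)^4 + 313.8995/(1+0.119)^4 = 263.5847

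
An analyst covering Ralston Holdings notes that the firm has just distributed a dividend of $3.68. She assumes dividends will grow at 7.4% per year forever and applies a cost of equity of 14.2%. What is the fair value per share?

$58.12

Gordon growth model: P₀ = D₁/(r − g). D₁ = 3.68 × (1 + 0.074) = 3.9523.
P₀ = 3.9523 / (0.142 − 0.074) = 3.9523 / 0.068 = 58.1224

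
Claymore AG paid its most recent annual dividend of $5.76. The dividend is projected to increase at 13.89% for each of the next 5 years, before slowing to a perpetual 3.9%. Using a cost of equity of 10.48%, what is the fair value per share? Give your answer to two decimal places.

$137.46

Two-stage DDM. Project D₁…D_5 at 0.1389, terminal growth 0.039, discount at r = 0.1048.
D_1 = 6.5601
D_2 = 7.4713
D_3 = 8.5090
D_4 = 9.6909
D_5 = 11.0370
Terminal value at t=5: TV = D_6/(r−g) = 11.4674/(0.1048−0.039) = 174.2770
P₀ = 6.5601/(1+0.1048)^1 + 7.4713/(1+0.1048)^2 + 8.5090/(1+0.1048)^3 + 9.6909/(1+0.1048)^4 + 11.0370/(1+0.1048)^5 + 174.2770/(1+0.1048)^5 = 137.4610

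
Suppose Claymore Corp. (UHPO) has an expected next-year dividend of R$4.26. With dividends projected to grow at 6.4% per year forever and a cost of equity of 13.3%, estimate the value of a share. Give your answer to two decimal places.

R$61.74

Gordon growth model: P₀ = D₁/(r − g), with D₁ = 4.26 given directly.
P₀ = 4.2600 / (0.133 − 0.064) = 4.2600 / 0.069 = 61.7391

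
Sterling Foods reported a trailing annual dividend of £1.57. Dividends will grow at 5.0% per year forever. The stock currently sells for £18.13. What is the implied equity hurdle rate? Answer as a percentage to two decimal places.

14.09%

Rearranging the constant-growth DDM: r = D₁/P₀ + g.
D₁ = 1.57 × (1 + 0.05) = 1.6485.
r = 1.6485 / 18.13 + 0.05 = 0.09093 + 0.05 = 0.14093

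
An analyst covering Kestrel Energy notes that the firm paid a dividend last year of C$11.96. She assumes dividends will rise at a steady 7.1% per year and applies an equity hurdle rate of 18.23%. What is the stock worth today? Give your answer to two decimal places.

C$115.09

Gordon growth model: P₀ = D₁/(r − g). D₁ = 11.96 × (1 + 0.071) = 12.8092.
P₀ = 12.8092 / (0.1823 − 0.071) = 12.8092 / 0.1113 = 115.0868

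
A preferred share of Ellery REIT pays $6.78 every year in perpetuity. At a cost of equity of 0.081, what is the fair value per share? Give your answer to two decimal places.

$83.70

Zero-growth DDM (perpetuity): P₀ = D/r = 6.78 / 0.081 = 83.7037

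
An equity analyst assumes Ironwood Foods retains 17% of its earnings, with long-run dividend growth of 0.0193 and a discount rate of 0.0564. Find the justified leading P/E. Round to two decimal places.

Payout ratio b = 1 − 0.17 = 0.83.
Justified leading P/E = b/(r−g) = 0.83/(0.0564−0.0193) = 22.3720

22.37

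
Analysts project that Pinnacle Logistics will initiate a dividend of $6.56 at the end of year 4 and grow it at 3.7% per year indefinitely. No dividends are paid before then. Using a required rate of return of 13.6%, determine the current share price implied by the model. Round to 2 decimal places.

Deferred-dividend DDM. At t=3 the remaining stream is a growing perpetuity with first payment D_4 = 6.56.
V_3 = D_4/(r−g) = 6.56/(0.136−0.037) = 66.2626
P₀ = V_3/(1+r)^3 = 66.2626/(1+0.136)^3 = 45.1995

$45.20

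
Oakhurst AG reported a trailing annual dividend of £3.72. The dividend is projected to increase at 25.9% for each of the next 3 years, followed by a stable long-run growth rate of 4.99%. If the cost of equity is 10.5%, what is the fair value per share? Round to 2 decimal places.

Two-stage DDM. Project D₁…D_3 at 0.259, terminal growth 0.0499, discount at r = 0.105.
D_1 = 4.6835
D_2 = 5.8965
D_3 = 7.4237
Terminal value at t=3: TV = D_4/(r−g) = 7.7941/(0.105−0.0499) = 141.4544
P₀ = 4.6835/(1+0.105)^1 + 5.8965/(1+0.105)^2 + 7.4237/(1+0.105)^3 + 141.4544/(1+0.105)^3 = 119.4104

£119.41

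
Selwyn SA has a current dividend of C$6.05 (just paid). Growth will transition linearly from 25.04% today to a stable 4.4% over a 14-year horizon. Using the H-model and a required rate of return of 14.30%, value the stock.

H-model: P₀ = D₀[(1+g_L) + H(g_S−g_L)]/(r−g_L), with H = 14/2 = 7.
P₀ = 6.05 × [(1+0.044) + 7×(0.2504−0.044)] / (0.143−0.044)
   = 6.05 × 2.4888 / 0.099 = 152.0933

C$152.09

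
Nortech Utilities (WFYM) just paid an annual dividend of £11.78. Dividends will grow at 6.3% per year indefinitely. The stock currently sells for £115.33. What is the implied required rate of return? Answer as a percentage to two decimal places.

17.16%

Rearranging the constant-growth DDM: r = D₁/P₀ + g.
D₁ = 11.78 × (1 + 0.063) = 12.5221.
r = 12.5221 / 115.33 + 0.063 = 0.10858 + 0.063 = 0.17158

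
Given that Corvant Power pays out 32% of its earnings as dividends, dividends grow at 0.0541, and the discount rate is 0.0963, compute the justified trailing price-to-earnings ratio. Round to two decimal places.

7.99

Justified trailing P/E = b(1+g)/(r−g) = 0.32×(1+0.0541)/(0.0963−0.0541) = 7.9932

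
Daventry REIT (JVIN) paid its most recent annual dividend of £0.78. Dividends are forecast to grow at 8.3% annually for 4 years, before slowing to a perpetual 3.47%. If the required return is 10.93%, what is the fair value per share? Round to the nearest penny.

Two-stage DDM. Project D₁…D_4 at 0.083, terminal growth 0.0347, discount at r = 0.1093.
D_1 = 0.8447
D_2 = 0.9149
D_3 = 0.9908
D_4 = 1.0730
Terminal value at t=4: TV = D_5/(r−g) = 1.1103/(0.1093−0.0347) = 14.8828
P₀ = 0.8447/(1+0.1093)^1 + 0.9149/(1+0.1093)^2 + 0.9908/(1+0.1093)^3 + 1.0730/(1+0.1093)^4 + 14.8828/(1+0.1093)^4 = 12.7679

£12.77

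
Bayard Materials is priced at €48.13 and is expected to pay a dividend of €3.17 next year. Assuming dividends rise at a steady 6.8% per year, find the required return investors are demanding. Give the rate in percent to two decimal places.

13.39%

Rearranging the constant-growth DDM: r = D₁/P₀ + g.
r = 3.1700 / 48.13 + 0.068 = 0.06586 + 0.068 = 0.13386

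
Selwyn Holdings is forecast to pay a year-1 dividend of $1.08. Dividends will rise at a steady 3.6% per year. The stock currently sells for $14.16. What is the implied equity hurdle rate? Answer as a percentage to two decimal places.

Rearranging the constant-growth DDM: r = D₁/P₀ + g.
r = 1.0800 / 14.16 + 0.036 = 0.07627 + 0.036 = 0.11227

11.23%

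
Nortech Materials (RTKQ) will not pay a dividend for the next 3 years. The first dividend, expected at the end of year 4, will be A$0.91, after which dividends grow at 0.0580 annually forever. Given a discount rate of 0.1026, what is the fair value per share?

A$15.22

Deferred-dividend DDM. At t=3 the remaining stream is a growing perpetuity with first payment D_4 = 0.91.
V_3 = D_4/(r−g) = 0.91/(0.1026−0.058) = 20.4036
P₀ = V_3/(1+r)^3 = 20.4036/(1+0.1026)^3 = 15.2213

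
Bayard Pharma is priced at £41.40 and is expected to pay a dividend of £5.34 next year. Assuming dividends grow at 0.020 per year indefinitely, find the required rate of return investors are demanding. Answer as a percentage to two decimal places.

14.90%

Rearranging the constant-growth DDM: r = D₁/P₀ + g.
r = 5.3400 / 41.40 + 0.02 = 0.12899 + 0.02 = 0.14899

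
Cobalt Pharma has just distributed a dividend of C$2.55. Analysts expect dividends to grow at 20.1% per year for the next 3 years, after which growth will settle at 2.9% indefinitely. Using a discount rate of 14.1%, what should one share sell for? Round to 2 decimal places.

C$35.80

Two-stage DDM. Project D₁…D_3 at 0.201, terminal growth 0.029, discount at r = 0.141.
D_1 = 3.0625
D_2 = 3.6781
D_3 = 4.4174
Terminal value at t=3: TV = D_4/(r−g) = 4.5455/(0.141−0.029) = 40.5851
P₀ = 3.0625/(1+0.141)^1 + 3.6781/(1+0.141)^2 + 4.4174/(1+0.141)^3 + 40.5851/(1+0.141)^3 = 35.8050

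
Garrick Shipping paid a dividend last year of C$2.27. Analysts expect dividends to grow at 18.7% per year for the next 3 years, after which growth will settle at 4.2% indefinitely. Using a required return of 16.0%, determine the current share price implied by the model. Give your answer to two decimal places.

C$28.61

Two-stage DDM. Project D₁…D_3 at 0.187, terminal growth 0.042, discount at r = 0.16.
D_1 = 2.6945
D_2 = 3.1984
D_3 = 3.7965
Terminal value at t=3: TV = D_4/(r−g) = 3.9559/(0.16−0.042) = 33.5246
P₀ = 2.6945/(1+0.16)^1 + 3.1984/(1+0.16)^2 + 3.7965/(1+0.16)^3 + 33.5246/(1+0.16)^3 = 28.6098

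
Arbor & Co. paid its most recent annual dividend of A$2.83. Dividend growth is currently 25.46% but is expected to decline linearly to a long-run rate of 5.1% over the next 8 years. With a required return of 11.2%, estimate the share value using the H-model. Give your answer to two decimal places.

H-model: P₀ = D₀[(1+g_L) + H(g_S−g_L)]/(r−g_L), with H = 8/2 = 4.
P₀ = 2.83 × [(1+0.051) + 4×(0.2546−0.051)] / (0.112−0.051)
   = 2.83 × 1.8654 / 0.061 = 86.5423

A$86.54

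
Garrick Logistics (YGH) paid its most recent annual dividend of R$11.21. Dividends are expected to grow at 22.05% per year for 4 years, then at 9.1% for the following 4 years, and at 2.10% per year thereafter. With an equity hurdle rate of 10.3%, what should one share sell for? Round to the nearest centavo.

Three-stage DDM. Project D₁…D_8; terminal Gordon value at t=8 with g = 0.021; discount at r = 0.103.
D_1 = 13.6818
D_2 = 16.6986
D_3 = 20.3807
D_4 = 24.8746
D_5 = 27.1382
D_6 = 29.6078
D_7 = 32.3021
D_8 = 35.2416
TV_8 = 35.9817/(0.103−0.021) = 438.8010
P₀ = Σ Dₜ/(1+r)ᵗ + TV_8/(1+r)^8 = 323.8290

R$323.83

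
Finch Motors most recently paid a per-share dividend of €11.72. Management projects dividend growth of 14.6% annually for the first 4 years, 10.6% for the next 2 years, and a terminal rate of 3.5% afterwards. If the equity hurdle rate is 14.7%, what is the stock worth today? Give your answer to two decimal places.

Three-stage DDM. Project D₁…D_6; terminal Gordon value at t=6 with g = 0.035; discount at r = 0.147.
D_1 = 13.4311
D_2 = 15.3921
D_3 = 17.6393
D_4 = 20.2146
D_5 = 22.3574
D_6 = 24.7273
TV_6 = 25.5927/(0.147−0.035) = 228.5066
P₀ = Σ Dₜ/(1+r)ᵗ + TV_6/(1+r)^6 = 169.2489

€169.25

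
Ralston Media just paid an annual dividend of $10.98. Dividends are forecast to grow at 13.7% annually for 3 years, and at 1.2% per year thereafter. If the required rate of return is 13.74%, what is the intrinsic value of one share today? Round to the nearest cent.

$121.43

Two-stage DDM. Project D₁…D_3 at 0.137, terminal growth 0.012, discount at r = 0.1374.
D_1 = 12.4843
D_2 = 14.1946
D_3 = 16.1393
Terminal value at t=3: TV = D_4/(r−g) = 16.3329/(0.1374−0.012) = 130.2467
P₀ = 12.4843/(1+0.1374)^1 + 14.1946/(1+0.1374)^2 + 16.1393/(1+0.1374)^3 + 130.2467/(1+0.1374)^3 = 121.4339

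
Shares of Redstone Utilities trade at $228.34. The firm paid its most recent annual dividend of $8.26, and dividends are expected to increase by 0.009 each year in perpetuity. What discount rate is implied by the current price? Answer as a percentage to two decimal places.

Rearranging the constant-growth DDM: r = D₁/P₀ + g.
D₁ = 8.26 × (1 + 0.009) = 8.3343.
r = 8.3343 / 228.34 + 0.009 = 0.03650 + 0.009 = 0.04550

4.55%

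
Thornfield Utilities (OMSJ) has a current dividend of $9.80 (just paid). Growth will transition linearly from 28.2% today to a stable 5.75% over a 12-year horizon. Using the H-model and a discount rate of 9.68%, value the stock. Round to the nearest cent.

H-model: P₀ = D₀[(1+g_L) + H(g_S−g_L)]/(r−g_L), with H = 12/2 = 6.
P₀ = 9.80 × [(1+0.0575) + 6×(0.282−0.0575)] / (0.0968−0.0575)
   = 9.80 × 2.4045 / 0.0393 = 599.5954

$599.60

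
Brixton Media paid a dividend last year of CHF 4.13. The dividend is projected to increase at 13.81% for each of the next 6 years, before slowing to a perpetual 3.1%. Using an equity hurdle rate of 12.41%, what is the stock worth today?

Two-stage DDM. Project D₁…D_6 at 0.1381, terminal growth 0.031, discount at r = 0.1241.
D_1 = 4.7004
D_2 = 5.3495
D_3 = 6.0882
D_4 = 6.9290
D_5 = 7.8859
D_6 = 8.9750
Terminal value at t=6: TV = D_7/(r−g) = 9.2532/(0.1241−0.031) = 99.3897
P₀ = 4.7004/(1+0.1241)^1 + 5.3495/(1+0.1241)^2 + 6.0882/(1+0.1241)^3 + 6.9290/(1+0.1241)^4 + 7.8859/(1+0.1241)^5 + 8.9750/(1+0.1241)^6 + 99.3897/(1+0.1241)^6 = 75.1449

CHF 75.14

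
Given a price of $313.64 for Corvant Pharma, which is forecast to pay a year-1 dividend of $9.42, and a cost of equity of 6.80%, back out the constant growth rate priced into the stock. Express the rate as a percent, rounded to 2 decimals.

From P₀ = D₁/(r − g), the implied growth is g = r − D₁/P₀.
g = 0.068 − 9.42/313.64 = 0.068 − 0.03003 = 0.03797

3.80%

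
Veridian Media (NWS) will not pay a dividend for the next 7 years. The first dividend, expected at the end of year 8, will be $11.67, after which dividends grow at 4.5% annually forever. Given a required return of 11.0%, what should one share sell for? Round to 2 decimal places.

$86.48

Deferred-dividend DDM. At t=7 the remaining stream is a growing perpetuity with first payment D_8 = 11.67.
V_7 = D_8/(r−g) = 11.67/(0.11−0.045) = 179.5385
P₀ = V_7/(1+r)^7 = 179.5385/(1+0.11)^7 = 86.4762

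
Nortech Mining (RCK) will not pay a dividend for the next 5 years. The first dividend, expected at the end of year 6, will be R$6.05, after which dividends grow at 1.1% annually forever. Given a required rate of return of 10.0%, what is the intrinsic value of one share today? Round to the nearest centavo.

Deferred-dividend DDM. At t=5 the remaining stream is a growing perpetuity with first payment D_6 = 6.05.
V_5 = D_6/(r−g) = 6.05/(0.1−0.011) = 67.9775
P₀ = V_5/(1+r)^5 = 67.9775/(1+0.1)^5 = 42.2087

R$42.21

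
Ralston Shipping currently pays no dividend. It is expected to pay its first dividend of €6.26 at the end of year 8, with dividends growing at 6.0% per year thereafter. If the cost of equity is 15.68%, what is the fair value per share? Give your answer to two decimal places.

€23.33

Deferred-dividend DDM. At t=7 the remaining stream is a growing perpetuity with first payment D_8 = 6.26.
V_7 = D_8/(r−g) = 6.26/(0.1568−0.06) = 64.6694
P₀ = V_7/(1+r)^7 = 64.6694/(1+0.1568)^7 = 23.3287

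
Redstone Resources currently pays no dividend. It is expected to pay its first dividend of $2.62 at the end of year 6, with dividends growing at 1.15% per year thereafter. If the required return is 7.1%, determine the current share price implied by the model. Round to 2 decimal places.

Deferred-dividend DDM. At t=5 the remaining stream is a growing perpetuity with first payment D_6 = 2.62.
V_5 = D_6/(r−g) = 2.62/(0.071−0.0115) = 44.0336
P₀ = V_5/(1+r)^5 = 44.0336/(1+0.071)^5 = 31.2491

$31.25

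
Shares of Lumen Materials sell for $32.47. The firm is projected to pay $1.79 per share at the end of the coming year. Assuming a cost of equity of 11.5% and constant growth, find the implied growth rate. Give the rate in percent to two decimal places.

From P₀ = D₁/(r − g), the implied growth is g = r − D₁/P₀.
g = 0.115 − 1.79/32.47 = 0.115 − 0.05513 = 0.05987

5.99%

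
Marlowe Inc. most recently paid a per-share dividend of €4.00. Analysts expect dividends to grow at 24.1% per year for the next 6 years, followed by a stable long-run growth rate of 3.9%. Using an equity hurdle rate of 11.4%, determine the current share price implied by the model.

€141.53

Two-stage DDM. Project D₁…D_6 at 0.241, terminal growth 0.039, discount at r = 0.114.
D_1 = 4.9640
D_2 = 6.1603
D_3 = 7.6450
D_4 = 9.4874
D_5 = 11.7739
D_6 = 14.6114
Terminal value at t=6: TV = D_7/(r−g) = 15.1812/(0.114−0.039) = 202.4161
P₀ = 4.9640/(1+0.114)^1 + 6.1603/(1+0.114)^2 + 7.6450/(1+0.114)^3 + 9.4874/(1+0.114)^4 + 11.7739/(1+0.114)^5 + 14.6114/(1+0.114)^6 + 202.4161/(1+0.114)^6 = 141.5273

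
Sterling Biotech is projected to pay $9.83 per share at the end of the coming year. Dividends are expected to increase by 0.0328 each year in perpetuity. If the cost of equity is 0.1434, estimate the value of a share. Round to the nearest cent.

$88.88

Gordon growth model: P₀ = D₁/(r − g), with D₁ = 9.83 given directly.
P₀ = 9.8300 / (0.1434 − 0.0328) = 9.8300 / 0.1106 = 88.8788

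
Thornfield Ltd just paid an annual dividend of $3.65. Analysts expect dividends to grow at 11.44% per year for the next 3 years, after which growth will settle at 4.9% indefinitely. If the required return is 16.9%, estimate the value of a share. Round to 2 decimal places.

$37.60

Two-stage DDM. Project D₁…D_3 at 0.1144, terminal growth 0.049, discount at r = 0.169.
D_1 = 4.0676
D_2 = 4.5329
D_3 = 5.0515
Terminal value at t=3: TV = D_4/(r−g) = 5.2990/(0.169−0.049) = 44.1581
P₀ = 4.0676/(1+0.169)^1 + 4.5329/(1+0.169)^2 + 5.0515/(1+0.169)^3 + 44.1581/(1+0.169)^3 = 37.6004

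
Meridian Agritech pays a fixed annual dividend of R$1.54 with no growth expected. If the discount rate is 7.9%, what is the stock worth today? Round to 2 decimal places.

R$19.49

Zero-growth DDM (perpetuity): P₀ = D/r = 1.54 / 0.079 = 19.4937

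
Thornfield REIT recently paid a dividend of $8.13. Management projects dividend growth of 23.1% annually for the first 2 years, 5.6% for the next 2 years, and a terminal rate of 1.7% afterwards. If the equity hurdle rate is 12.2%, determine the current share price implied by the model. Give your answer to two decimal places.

Three-stage DDM. Project D₁…D_4; terminal Gordon value at t=4 with g = 0.017; discount at r = 0.122.
D_1 = 10.0080
D_2 = 12.3199
D_3 = 13.0098
D_4 = 13.7383
TV_4 = 13.9719/(0.122−0.017) = 133.0657
P₀ = Σ Dₜ/(1+r)ᵗ + TV_4/(1+r)^4 = 120.5500

$120.55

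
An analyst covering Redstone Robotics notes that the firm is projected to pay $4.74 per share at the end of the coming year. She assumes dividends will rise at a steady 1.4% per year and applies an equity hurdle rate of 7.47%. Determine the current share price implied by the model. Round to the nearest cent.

Gordon growth model: P₀ = D₁/(r − g), with D₁ = 4.74 given directly.
P₀ = 4.7400 / (0.0747 − 0.014) = 4.7400 / 0.0607 = 78.0890

$78.09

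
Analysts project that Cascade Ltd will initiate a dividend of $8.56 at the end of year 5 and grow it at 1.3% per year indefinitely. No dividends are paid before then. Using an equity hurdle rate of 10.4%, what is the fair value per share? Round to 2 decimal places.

$63.32

Deferred-dividend DDM. At t=4 the remaining stream is a growing perpetuity with first payment D_5 = 8.56.
V_4 = D_5/(r−g) = 8.56/(0.104−0.013) = 94.0659
P₀ = V_4/(1+r)^4 = 94.0659/(1+0.104)^4 = 63.3222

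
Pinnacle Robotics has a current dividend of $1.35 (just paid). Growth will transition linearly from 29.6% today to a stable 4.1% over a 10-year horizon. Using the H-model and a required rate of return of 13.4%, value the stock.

$33.62

H-model: P₀ = D₀[(1+g_L) + H(g_S−g_L)]/(r−g_L), with H = 10/2 = 5.
P₀ = 1.35 × [(1+0.041) + 5×(0.296−0.041)] / (0.134−0.041)
   = 1.35 × 2.3160 / 0.093 = 33.6194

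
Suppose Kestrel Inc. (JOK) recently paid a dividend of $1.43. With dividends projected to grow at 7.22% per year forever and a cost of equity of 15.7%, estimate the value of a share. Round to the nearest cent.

Gordon growth model: P₀ = D₁/(r − g). D₁ = 1.43 × (1 + 0.0722) = 1.5332.
P₀ = 1.5332 / (0.157 − 0.0722) = 1.5332 / 0.0848 = 18.0807

$18.08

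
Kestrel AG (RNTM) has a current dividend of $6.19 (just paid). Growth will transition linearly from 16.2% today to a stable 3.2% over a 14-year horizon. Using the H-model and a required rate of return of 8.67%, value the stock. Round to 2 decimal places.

H-model: P₀ = D₀[(1+g_L) + H(g_S−g_L)]/(r−g_L), with H = 14/2 = 7.
P₀ = 6.19 × [(1+0.032) + 7×(0.162−0.032)] / (0.0867−0.032)
   = 6.19 × 1.9420 / 0.0547 = 219.7620

$219.76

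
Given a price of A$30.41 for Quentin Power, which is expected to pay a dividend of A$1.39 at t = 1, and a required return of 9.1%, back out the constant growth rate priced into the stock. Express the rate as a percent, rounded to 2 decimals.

From P₀ = D₁/(r − g), the implied growth is g = r − D₁/P₀.
g = 0.091 − 1.39/30.41 = 0.091 − 0.04571 = 0.04529

4.53%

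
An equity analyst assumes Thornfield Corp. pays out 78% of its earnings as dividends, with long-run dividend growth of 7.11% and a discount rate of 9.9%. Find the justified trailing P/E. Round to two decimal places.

29.94

Justified trailing P/E = b(1+g)/(r−g) = 0.78×(1+0.0711)/(0.099−0.0711) = 29.9447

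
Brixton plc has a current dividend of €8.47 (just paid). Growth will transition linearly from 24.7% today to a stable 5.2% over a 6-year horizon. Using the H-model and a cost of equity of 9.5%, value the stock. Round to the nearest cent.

H-model: P₀ = D₀[(1+g_L) + H(g_S−g_L)]/(r−g_L), with H = 6/2 = 3.
P₀ = 8.47 × [(1+0.052) + 3×(0.247−0.052)] / (0.095−0.052)
   = 8.47 × 1.6370 / 0.043 = 322.4509

€322.45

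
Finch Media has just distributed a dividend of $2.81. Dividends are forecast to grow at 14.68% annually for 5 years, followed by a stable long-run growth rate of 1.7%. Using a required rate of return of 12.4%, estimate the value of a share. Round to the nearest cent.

$44.46

Two-stage DDM. Project D₁…D_5 at 0.1468, terminal growth 0.017, discount at r = 0.124.
D_1 = 3.2225
D_2 = 3.6956
D_3 = 4.2381
D_4 = 4.8602
D_5 = 5.5737
Terminal value at t=5: TV = D_6/(r−g) = 5.6685/(0.124−0.017) = 52.9763
P₀ = 3.2225/(1+0.124)^1 + 3.6956/(1+0.124)^2 + 4.2381/(1+0.124)^3 + 4.8602/(1+0.124)^4 + 5.5737/(1+0.124)^5 + 52.9763/(1+0.124)^5 = 44.4576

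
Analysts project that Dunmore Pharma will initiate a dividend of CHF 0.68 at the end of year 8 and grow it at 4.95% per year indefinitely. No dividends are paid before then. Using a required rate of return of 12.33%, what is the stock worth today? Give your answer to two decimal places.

Deferred-dividend DDM. At t=7 the remaining stream is a growing perpetuity with first payment D_8 = 0.68.
V_7 = D_8/(r−g) = 0.68/(0.1233−0.0495) = 9.2141
P₀ = V_7/(1+r)^7 = 9.2141/(1+0.1233)^7 = 4.0830

CHF 4.08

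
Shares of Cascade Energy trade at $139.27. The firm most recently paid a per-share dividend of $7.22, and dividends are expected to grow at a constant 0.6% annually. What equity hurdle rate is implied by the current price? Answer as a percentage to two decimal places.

Rearranging the constant-growth DDM: r = D₁/P₀ + g.
D₁ = 7.22 × (1 + 0.006) = 7.2633.
r = 7.2633 / 139.27 + 0.006 = 0.05215 + 0.006 = 0.05815

5.82%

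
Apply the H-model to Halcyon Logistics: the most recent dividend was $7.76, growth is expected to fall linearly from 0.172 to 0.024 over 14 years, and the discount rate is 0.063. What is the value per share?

$409.89

H-model: P₀ = D₀[(1+g_L) + H(g_S−g_L)]/(r−g_L), with H = 14/2 = 7.
P₀ = 7.76 × [(1+0.024) + 7×(0.172−0.024)] / (0.063−0.024)
   = 7.76 × 2.0600 / 0.039 = 409.8872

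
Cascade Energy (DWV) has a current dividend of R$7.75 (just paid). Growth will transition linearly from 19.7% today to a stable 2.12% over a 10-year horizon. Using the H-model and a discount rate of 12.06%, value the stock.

R$148.15

H-model: P₀ = D₀[(1+g_L) + H(g_S−g_L)]/(r−g_L), with H = 10/2 = 5.
P₀ = 7.75 × [(1+0.0212) + 5×(0.197−0.0212)] / (0.1206−0.0212)
   = 7.75 × 1.9002 / 0.0994 = 148.1544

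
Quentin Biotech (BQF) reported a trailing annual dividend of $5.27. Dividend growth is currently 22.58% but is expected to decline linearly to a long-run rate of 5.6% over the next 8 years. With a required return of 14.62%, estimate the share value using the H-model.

H-model: P₀ = D₀[(1+g_L) + H(g_S−g_L)]/(r−g_L), with H = 8/2 = 4.
P₀ = 5.27 × [(1+0.056) + 4×(0.2258−0.056)] / (0.1462−0.056)
   = 5.27 × 1.7352 / 0.0902 = 101.3803

$101.38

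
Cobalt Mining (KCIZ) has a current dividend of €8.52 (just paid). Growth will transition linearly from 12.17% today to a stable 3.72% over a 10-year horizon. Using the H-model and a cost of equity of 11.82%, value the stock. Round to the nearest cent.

H-model: P₀ = D₀[(1+g_L) + H(g_S−g_L)]/(r−g_L), with H = 10/2 = 5.
P₀ = 8.52 × [(1+0.0372) + 5×(0.1217−0.0372)] / (0.1182−0.0372)
   = 8.52 × 1.4597 / 0.081 = 153.5388

€153.54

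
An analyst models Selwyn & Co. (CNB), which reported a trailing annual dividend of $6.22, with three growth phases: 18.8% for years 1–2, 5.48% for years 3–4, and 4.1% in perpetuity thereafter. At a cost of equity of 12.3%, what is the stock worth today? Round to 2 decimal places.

Three-stage DDM. Project D₁…D_4; terminal Gordon value at t=4 with g = 0.041; discount at r = 0.123.
D_1 = 7.3894
D_2 = 8.7786
D_3 = 9.2596
D_4 = 9.7671
TV_4 = 10.1675/(0.123−0.041) = 123.9939
P₀ = Σ Dₜ/(1+r)ᵗ + TV_4/(1+r)^4 = 104.1818

$104.18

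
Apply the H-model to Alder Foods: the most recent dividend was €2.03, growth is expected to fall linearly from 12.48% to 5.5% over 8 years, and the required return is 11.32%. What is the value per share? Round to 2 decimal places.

€46.54

H-model: P₀ = D₀[(1+g_L) + H(g_S−g_L)]/(r−g_L), with H = 8/2 = 4.
P₀ = 2.03 × [(1+0.055) + 4×(0.1248−0.055)] / (0.1132−0.055)
   = 2.03 × 1.3342 / 0.0582 = 46.5365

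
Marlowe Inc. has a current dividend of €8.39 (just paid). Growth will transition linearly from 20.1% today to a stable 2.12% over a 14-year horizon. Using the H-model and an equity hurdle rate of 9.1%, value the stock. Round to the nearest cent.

€274.03

H-model: P₀ = D₀[(1+g_L) + H(g_S−g_L)]/(r−g_L), with H = 14/2 = 7.
P₀ = 8.39 × [(1+0.0212) + 7×(0.201−0.0212)] / (0.091−0.0212)
   = 8.39 × 2.2798 / 0.0698 = 274.0333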